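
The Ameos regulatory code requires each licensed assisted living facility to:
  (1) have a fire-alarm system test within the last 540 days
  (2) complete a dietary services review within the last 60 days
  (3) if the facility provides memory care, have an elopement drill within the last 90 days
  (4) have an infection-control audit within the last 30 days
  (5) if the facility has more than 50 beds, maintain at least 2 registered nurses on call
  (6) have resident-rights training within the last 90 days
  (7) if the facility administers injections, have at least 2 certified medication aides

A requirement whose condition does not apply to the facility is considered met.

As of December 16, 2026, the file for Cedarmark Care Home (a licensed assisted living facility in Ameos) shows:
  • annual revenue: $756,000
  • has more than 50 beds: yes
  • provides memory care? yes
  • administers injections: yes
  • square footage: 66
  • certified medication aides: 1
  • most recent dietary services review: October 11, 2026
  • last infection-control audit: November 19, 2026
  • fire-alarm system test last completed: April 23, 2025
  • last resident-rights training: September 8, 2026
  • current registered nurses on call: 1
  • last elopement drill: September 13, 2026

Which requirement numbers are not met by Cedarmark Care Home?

1. fire-alarm system test 602 days ago vs limit 540 → not met
2. dietary services review 66 days ago vs limit 60 → not met
3. condition 'provides memory care' holds; elopement drill 94 days ago vs limit 90 → not met
4. infection-control audit 27 days ago vs limit 30 → met
5. condition 'has more than 50 beds' holds; registered nurses on call 1 < 2 → not met
6. resident-rights training 99 days ago vs limit 90 → not met
7. condition 'administers injections' holds; certified medication aides 1 < 2 → not met
Not met: 1, 2, 3, 5, 6, 7

1, 2, 3, 5, 6, 7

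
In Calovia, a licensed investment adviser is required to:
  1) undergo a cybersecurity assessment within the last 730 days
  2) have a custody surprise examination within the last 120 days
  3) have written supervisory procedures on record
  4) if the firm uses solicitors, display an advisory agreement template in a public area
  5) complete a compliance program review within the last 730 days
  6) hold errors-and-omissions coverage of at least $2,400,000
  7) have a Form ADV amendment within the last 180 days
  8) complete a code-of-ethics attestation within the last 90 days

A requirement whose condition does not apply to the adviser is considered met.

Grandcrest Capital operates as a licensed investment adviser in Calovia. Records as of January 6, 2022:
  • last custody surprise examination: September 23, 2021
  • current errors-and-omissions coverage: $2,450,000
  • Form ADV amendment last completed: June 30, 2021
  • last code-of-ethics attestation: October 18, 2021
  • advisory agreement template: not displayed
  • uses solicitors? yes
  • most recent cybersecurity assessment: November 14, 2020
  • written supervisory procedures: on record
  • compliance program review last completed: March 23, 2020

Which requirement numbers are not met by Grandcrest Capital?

1. cybersecurity assessment 418 days ago vs limit 730 → met
2. custody surprise examination 105 days ago vs limit 120 → met
3. written supervisory procedures present → met
4. condition 'uses solicitors' holds; advisory agreement template absent → not met
5. compliance program review 654 days ago vs limit 730 → met
6. errors-and-omissions coverage $2,450,000 ≥ $2,400,000 → met
7. Form ADV amendment 190 days ago vs limit 180 → not met
8. code-of-ethics attestation 80 days ago vs limit 90 → met
Not met: 4, 7

4, 7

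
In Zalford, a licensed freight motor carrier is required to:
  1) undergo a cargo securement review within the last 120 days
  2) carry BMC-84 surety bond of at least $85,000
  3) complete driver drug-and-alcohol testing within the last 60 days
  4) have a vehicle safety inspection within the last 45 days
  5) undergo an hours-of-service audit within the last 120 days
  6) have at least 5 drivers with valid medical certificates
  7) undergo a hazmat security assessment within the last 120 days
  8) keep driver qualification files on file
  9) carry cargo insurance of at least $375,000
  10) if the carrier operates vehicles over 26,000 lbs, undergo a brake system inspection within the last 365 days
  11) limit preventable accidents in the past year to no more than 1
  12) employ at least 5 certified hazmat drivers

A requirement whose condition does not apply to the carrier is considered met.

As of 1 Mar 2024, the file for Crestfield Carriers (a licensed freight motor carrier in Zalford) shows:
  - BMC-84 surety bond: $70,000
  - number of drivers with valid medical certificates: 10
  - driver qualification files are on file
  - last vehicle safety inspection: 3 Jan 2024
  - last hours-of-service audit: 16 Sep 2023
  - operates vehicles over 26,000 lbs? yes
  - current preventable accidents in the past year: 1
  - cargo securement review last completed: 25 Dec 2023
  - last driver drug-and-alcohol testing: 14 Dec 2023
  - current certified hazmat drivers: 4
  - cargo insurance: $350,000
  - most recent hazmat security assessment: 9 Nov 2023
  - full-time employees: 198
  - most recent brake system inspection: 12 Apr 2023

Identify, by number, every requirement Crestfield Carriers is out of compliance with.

2, 3, 4, 5, 9, 12

1. cargo securement review 67 days ago vs limit 120 → met
2. BMC-84 surety bond $70,000 < $85,000 → not met
3. driver drug-and-alcohol testing 78 days ago vs limit 60 → not met
4. vehicle safety inspection 58 days ago vs limit 45 → not met
5. hours-of-service audit 167 days ago vs limit 120 → not met
6. drivers with valid medical certificates 10 ≥ 5 → met
7. hazmat security assessment 113 days ago vs limit 120 → met
8. driver qualification files present → met
9. cargo insurance $350,000 < $375,000 → not met
10. condition 'operates vehicles over 26,000 lbs' holds; brake system inspection 324 days ago vs limit 365 → met
11. preventable accidents in the past year 1 ≤ 1 → met
12. certified hazmat drivers 4 < 5 → not met
Not met: 2, 3, 4, 5, 9, 12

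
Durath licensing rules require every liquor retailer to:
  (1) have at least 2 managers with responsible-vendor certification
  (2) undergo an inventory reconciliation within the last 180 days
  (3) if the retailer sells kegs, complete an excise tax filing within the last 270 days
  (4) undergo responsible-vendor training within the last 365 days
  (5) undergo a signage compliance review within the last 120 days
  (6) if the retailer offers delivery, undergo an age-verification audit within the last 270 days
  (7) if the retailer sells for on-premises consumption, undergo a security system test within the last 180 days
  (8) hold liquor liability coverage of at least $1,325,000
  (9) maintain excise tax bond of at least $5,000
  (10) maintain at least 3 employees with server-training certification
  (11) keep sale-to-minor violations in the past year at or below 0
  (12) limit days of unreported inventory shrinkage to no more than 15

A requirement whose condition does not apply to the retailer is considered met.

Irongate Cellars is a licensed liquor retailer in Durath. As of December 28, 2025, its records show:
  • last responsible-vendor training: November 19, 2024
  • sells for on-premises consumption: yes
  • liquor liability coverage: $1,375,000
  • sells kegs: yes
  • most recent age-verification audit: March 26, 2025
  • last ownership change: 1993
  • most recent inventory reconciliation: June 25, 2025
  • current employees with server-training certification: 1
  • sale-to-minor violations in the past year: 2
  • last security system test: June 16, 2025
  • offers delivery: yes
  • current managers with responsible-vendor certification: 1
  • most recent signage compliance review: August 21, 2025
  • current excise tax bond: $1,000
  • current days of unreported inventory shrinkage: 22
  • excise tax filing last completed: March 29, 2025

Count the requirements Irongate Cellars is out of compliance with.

11

1. managers with responsible-vendor certification 1 < 2 → not met
2. inventory reconciliation 186 days ago vs limit 180 → not met
3. condition 'sells kegs' holds; excise tax filing 274 days ago vs limit 270 → not met
4. responsible-vendor training 404 days ago vs limit 365 → not met
5. signage compliance review 129 days ago vs limit 120 → not met
6. condition 'offers delivery' holds; age-verification audit 277 days ago vs limit 270 → not met
7. condition 'sells for on-premises consumption' holds; security system test 195 days ago vs limit 180 → not met
8. liquor liability coverage $1,375,000 ≥ $1,325,000 → met
9. excise tax bond $1,000 < $5,000 → not met
10. employees with server-training certification 1 < 3 → not met
11. sale-to-minor violations in the past year 2 > 0 → not met
12. days of unreported inventory shrinkage 22 > 15 → not met
Not met: 11 of 12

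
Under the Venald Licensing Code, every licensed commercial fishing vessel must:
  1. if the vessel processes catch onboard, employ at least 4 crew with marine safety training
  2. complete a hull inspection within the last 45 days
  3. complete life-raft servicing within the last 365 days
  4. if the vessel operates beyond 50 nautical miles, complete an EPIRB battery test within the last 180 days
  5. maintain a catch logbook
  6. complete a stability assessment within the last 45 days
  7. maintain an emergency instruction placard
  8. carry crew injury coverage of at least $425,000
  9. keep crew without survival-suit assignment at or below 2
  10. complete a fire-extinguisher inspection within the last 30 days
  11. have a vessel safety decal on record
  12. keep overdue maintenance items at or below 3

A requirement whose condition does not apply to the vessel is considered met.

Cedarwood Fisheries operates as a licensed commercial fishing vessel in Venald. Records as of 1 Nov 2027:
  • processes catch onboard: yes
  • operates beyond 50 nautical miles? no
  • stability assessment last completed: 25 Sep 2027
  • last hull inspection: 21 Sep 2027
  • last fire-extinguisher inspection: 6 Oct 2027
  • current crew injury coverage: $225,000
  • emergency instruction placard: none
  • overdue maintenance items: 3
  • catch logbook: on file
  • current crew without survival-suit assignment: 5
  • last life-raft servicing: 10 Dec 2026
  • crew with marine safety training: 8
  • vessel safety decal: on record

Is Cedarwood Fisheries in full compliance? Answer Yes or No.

1. condition 'processes catch onboard' holds; crew with marine safety training 8 ≥ 4 → met
2. hull inspection 41 days ago vs limit 45 → met
3. life-raft servicing 326 days ago vs limit 365 → met
4. condition 'operates beyond 50 nautical miles' does not hold → requirement n/a → met
5. catch logbook present → met
6. stability assessment 37 days ago vs limit 45 → met
7. emergency instruction placard absent → not met
8. crew injury coverage $225,000 < $425,000 → not met
9. crew without survival-suit assignment 5 > 2 → not met
10. fire-extinguisher inspection 26 days ago vs limit 30 → met
11. vessel safety decal present → met
12. overdue maintenance items 3 ≤ 3 → met
Not met: 7, 8, 9

No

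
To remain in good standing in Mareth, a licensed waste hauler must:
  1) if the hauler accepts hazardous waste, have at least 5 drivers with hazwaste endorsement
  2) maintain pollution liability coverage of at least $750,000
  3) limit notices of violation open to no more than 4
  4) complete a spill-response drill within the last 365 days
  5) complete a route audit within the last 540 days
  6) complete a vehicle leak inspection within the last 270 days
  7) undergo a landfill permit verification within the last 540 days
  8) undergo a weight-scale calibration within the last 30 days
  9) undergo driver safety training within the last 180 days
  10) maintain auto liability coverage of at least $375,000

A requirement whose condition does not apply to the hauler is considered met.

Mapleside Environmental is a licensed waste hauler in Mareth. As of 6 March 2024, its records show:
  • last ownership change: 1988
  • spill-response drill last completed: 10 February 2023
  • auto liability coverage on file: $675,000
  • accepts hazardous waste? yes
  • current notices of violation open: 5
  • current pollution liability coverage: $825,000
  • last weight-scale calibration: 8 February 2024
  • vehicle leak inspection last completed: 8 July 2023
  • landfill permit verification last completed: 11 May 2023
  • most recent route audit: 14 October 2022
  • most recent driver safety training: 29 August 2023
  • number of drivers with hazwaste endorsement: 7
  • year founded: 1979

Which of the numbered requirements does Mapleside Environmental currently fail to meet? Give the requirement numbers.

1. condition 'accepts hazardous waste' holds; drivers with hazwaste endorsement 7 ≥ 5 → met
2. pollution liability coverage $825,000 ≥ $750,000 → met
3. notices of violation open 5 > 4 → not met
4. spill-response drill 390 days ago vs limit 365 → not met
5. route audit 509 days ago vs limit 540 → met
6. vehicle leak inspection 242 days ago vs limit 270 → met
7. landfill permit verification 300 days ago vs limit 540 → met
8. weight-scale calibration 27 days ago vs limit 30 → met
9. driver safety training 190 days ago vs limit 180 → not met
10. auto liability coverage $675,000 ≥ $375,000 → met
Not met: 3, 4, 9

3, 4, 9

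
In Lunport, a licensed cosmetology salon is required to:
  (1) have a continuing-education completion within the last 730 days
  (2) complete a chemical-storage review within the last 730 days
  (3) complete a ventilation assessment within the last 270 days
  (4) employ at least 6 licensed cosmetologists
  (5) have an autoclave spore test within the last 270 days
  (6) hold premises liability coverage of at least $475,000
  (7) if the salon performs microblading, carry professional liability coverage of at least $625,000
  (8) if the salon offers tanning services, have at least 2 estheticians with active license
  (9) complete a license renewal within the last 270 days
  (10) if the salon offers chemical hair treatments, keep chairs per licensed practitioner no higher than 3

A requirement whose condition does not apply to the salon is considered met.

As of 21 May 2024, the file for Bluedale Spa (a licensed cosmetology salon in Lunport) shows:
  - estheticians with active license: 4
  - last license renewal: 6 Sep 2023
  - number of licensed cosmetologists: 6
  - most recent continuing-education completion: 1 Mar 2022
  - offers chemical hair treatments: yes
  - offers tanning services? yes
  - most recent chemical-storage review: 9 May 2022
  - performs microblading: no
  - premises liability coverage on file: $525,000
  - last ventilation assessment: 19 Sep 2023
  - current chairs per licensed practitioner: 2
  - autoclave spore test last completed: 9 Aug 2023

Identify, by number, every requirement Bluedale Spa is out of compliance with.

1, 2, 5

1. continuing-education completion 812 days ago vs limit 730 → not met
2. chemical-storage review 743 days ago vs limit 730 → not met
3. ventilation assessment 245 days ago vs limit 270 → met
4. licensed cosmetologists 6 ≥ 6 → met
5. autoclave spore test 286 days ago vs limit 270 → not met
6. premises liability coverage $525,000 ≥ $475,000 → met
7. condition 'performs microblading' does not hold → requirement n/a → met
8. condition 'offers tanning services' holds; estheticians with active license 4 ≥ 2 → met
9. license renewal 258 days ago vs limit 270 → met
10. condition 'offers chemical hair treatments' holds; chairs per licensed practitioner 2 ≤ 3 → met
Not met: 1, 2, 5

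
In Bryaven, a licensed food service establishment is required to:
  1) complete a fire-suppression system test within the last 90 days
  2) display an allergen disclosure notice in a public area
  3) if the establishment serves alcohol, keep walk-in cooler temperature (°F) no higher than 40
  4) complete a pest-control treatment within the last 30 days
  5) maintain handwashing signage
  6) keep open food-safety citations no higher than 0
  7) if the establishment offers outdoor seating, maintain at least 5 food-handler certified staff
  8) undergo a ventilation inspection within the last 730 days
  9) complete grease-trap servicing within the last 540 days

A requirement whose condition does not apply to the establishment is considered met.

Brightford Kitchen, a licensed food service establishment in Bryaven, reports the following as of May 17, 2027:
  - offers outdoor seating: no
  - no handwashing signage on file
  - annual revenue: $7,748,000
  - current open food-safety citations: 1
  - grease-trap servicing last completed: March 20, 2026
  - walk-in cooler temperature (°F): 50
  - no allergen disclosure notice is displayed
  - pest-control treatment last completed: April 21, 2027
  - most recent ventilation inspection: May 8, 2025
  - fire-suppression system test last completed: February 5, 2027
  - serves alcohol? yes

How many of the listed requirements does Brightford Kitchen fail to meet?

1. fire-suppression system test 101 days ago vs limit 90 → not met
2. allergen disclosure notice absent → not met
3. condition 'serves alcohol' holds; walk-in cooler temperature (°F) 50 > 40 → not met
4. pest-control treatment 26 days ago vs limit 30 → met
5. handwashing signage absent → not met
6. open food-safety citations 1 > 0 → not met
7. condition 'offers outdoor seating' does not hold → requirement n/a → met
8. ventilation inspection 739 days ago vs limit 730 → not met
9. grease-trap servicing 423 days ago vs limit 540 → met
Not met: 6 of 9

6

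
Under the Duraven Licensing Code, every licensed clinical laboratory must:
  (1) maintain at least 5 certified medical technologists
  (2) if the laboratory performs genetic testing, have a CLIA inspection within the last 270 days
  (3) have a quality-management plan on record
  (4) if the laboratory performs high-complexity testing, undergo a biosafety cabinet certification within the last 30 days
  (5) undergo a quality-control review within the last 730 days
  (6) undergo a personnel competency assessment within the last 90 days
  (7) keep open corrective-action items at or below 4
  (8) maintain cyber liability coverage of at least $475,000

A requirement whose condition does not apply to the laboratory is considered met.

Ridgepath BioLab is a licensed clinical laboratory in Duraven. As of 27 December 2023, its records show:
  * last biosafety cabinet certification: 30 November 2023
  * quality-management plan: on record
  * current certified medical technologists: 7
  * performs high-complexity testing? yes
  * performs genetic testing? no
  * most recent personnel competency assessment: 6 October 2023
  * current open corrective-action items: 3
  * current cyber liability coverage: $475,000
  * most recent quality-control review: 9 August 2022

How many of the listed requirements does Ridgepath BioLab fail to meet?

0

1. certified medical technologists 7 ≥ 5 → met
2. condition 'performs genetic testing' does not hold → requirement n/a → met
3. quality-management plan present → met
4. condition 'performs high-complexity testing' holds; biosafety cabinet certification 27 days ago vs limit 30 → met
5. quality-control review 505 days ago vs limit 730 → met
6. personnel competency assessment 82 days ago vs limit 90 → met
7. open corrective-action items 3 ≤ 4 → met
8. cyber liability coverage $475,000 ≥ $475,000 → met
Not met: 0 of 8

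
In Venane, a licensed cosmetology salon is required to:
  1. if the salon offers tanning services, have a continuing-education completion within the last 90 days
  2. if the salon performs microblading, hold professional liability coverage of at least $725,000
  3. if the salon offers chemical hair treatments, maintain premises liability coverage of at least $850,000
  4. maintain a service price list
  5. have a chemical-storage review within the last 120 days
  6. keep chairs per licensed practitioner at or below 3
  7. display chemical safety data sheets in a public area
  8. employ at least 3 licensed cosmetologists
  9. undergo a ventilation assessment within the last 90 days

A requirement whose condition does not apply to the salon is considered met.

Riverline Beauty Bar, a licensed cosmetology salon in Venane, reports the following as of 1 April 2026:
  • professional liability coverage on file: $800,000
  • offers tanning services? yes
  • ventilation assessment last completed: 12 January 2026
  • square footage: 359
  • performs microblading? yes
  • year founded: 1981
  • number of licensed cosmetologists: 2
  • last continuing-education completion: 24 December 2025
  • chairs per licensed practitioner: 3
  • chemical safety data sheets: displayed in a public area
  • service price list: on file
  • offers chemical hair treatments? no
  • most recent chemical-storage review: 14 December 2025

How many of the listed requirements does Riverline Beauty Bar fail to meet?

2

1. condition 'offers tanning services' holds; continuing-education completion 98 days ago vs limit 90 → not met
2. condition 'performs microblading' holds; professional liability coverage $800,000 ≥ $725,000 → met
3. condition 'offers chemical hair treatments' does not hold → requirement n/a → met
4. service price list present → met
5. chemical-storage review 108 days ago vs limit 120 → met
6. chairs per licensed practitioner 3 ≤ 3 → met
7. chemical safety data sheets present → met
8. licensed cosmetologists 2 < 3 → not met
9. ventilation assessment 79 days ago vs limit 90 → met
Not met: 2 of 9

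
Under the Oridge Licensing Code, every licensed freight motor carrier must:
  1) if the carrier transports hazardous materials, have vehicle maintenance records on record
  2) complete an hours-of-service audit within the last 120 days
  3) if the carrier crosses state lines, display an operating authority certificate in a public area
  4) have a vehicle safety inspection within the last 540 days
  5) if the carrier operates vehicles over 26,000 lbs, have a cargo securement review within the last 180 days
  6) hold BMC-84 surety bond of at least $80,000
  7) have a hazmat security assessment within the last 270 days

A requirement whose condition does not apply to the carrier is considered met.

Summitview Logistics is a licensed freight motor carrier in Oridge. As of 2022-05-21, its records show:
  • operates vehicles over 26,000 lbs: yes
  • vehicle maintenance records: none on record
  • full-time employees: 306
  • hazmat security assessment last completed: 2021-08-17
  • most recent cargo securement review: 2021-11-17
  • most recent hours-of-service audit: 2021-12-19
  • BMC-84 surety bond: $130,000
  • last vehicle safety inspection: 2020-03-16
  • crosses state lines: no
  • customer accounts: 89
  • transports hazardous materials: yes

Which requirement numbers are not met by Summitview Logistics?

1, 2, 4, 5, 7

1. condition 'transports hazardous materials' holds; vehicle maintenance records absent → not met
2. hours-of-service audit 153 days ago vs limit 120 → not met
3. condition 'crosses state lines' does not hold → requirement n/a → met
4. vehicle safety inspection 796 days ago vs limit 540 → not met
5. condition 'operates vehicles over 26,000 lbs' holds; cargo securement review 185 days ago vs limit 180 → not met
6. BMC-84 surety bond $130,000 ≥ $80,000 → met
7. hazmat security assessment 277 days ago vs limit 270 → not met
Not met: 1, 2, 4, 5, 7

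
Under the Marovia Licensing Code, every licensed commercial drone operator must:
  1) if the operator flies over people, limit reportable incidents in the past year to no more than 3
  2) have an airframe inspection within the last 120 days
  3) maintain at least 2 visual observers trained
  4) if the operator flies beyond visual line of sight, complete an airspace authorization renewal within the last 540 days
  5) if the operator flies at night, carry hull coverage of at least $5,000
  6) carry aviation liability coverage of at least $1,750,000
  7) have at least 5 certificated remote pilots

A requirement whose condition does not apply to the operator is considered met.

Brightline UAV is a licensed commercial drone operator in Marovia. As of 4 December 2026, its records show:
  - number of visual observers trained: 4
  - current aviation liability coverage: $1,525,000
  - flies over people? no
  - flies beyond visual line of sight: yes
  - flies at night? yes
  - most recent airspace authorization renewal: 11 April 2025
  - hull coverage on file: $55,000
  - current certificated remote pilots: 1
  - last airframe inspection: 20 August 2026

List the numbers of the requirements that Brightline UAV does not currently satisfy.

1. condition 'flies over people' does not hold → requirement n/a → met
2. airframe inspection 106 days ago vs limit 120 → met
3. visual observers trained 4 ≥ 2 → met
4. condition 'flies beyond visual line of sight' holds; airspace authorization renewal 602 days ago vs limit 540 → not met
5. condition 'flies at night' holds; hull coverage $55,000 ≥ $5,000 → met
6. aviation liability coverage $1,525,000 < $1,750,000 → not met
7. certificated remote pilots 1 < 5 → not met
Not met: 4, 6, 7

4, 6, 7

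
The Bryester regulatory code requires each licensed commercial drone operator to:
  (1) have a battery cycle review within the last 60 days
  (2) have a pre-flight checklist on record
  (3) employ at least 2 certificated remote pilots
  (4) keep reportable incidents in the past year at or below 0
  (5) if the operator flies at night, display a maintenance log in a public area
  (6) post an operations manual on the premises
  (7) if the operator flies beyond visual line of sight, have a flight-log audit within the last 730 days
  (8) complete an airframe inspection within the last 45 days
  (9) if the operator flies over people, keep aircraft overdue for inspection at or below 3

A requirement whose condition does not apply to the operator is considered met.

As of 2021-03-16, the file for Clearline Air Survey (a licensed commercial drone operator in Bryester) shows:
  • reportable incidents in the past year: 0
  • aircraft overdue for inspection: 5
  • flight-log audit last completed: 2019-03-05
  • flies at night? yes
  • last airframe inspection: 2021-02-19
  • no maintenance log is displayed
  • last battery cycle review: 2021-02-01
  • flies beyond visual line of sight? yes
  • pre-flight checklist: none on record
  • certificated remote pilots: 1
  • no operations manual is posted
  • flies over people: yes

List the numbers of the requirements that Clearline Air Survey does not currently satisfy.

2, 3, 5, 6, 7, 9

1. battery cycle review 43 days ago vs limit 60 → met
2. pre-flight checklist absent → not met
3. certificated remote pilots 1 < 2 → not met
4. reportable incidents in the past year 0 ≤ 0 → met
5. condition 'flies at night' holds; maintenance log absent → not met
6. operations manual absent → not met
7. condition 'flies beyond visual line of sight' holds; flight-log audit 742 days ago vs limit 730 → not met
8. airframe inspection 25 days ago vs limit 45 → met
9. condition 'flies over people' holds; aircraft overdue for inspection 5 > 3 → not met
Not met: 2, 3, 5, 6, 7, 9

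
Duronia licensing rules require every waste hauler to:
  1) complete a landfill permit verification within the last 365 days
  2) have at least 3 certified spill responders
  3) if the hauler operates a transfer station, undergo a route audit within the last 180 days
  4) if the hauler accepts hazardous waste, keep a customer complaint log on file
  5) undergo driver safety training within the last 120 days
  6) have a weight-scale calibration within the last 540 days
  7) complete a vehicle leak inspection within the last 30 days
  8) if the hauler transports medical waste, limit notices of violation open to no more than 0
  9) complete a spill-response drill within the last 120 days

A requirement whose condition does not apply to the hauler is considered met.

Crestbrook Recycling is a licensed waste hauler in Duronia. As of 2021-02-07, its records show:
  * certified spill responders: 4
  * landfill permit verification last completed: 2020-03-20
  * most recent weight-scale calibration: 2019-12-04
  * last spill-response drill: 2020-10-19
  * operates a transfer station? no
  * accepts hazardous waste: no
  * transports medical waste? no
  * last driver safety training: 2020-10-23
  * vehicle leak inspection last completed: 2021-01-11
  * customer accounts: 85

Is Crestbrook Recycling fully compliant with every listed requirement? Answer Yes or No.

Yes

1. landfill permit verification 324 days ago vs limit 365 → met
2. certified spill responders 4 ≥ 3 → met
3. condition 'operates a transfer station' does not hold → requirement n/a → met
4. condition 'accepts hazardous waste' does not hold → requirement n/a → met
5. driver safety training 107 days ago vs limit 120 → met
6. weight-scale calibration 431 days ago vs limit 540 → met
7. vehicle leak inspection 27 days ago vs limit 30 → met
8. condition 'transports medical waste' does not hold → requirement n/a → met
9. spill-response drill 111 days ago vs limit 120 → met
All met.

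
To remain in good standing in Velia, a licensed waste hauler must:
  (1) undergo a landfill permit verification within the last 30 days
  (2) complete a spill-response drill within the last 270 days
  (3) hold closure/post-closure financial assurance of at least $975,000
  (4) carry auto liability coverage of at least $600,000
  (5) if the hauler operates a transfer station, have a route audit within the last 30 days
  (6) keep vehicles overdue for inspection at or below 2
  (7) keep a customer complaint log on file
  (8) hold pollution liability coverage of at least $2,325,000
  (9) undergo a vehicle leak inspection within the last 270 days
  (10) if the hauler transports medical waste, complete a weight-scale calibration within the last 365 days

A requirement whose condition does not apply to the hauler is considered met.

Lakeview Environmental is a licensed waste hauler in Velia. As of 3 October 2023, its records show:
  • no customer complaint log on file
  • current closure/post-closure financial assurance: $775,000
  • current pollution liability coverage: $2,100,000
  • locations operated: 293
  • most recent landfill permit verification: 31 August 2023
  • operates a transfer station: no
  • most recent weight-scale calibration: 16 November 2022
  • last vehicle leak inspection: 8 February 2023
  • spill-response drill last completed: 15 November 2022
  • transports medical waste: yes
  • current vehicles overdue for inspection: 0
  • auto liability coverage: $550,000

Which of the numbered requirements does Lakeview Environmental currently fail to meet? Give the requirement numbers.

1. landfill permit verification 33 days ago vs limit 30 → not met
2. spill-response drill 322 days ago vs limit 270 → not met
3. closure/post-closure financial assurance $775,000 < $975,000 → not met
4. auto liability coverage $550,000 < $600,000 → not met
5. condition 'operates a transfer station' does not hold → requirement n/a → met
6. vehicles overdue for inspection 0 ≤ 2 → met
7. customer complaint log absent → not met
8. pollution liability coverage $2,100,000 < $2,325,000 → not met
9. vehicle leak inspection 237 days ago vs limit 270 → met
10. condition 'transports medical waste' holds; weight-scale calibration 321 days ago vs limit 365 → met
Not met: 1, 2, 3, 4, 7, 8

1, 2, 3, 4, 7, 8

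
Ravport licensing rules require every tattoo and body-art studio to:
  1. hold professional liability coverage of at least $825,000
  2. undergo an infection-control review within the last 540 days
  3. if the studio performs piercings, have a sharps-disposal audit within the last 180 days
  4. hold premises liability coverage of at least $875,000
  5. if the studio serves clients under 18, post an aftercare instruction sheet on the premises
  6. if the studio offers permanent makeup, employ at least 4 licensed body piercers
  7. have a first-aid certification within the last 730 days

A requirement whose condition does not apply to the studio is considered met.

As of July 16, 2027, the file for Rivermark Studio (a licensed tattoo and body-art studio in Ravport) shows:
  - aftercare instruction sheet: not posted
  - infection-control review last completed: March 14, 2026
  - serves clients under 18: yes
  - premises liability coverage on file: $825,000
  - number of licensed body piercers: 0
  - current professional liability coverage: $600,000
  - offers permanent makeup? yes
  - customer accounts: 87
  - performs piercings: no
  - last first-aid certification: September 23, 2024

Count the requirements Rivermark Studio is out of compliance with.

5

1. professional liability coverage $600,000 < $825,000 → not met
2. infection-control review 489 days ago vs limit 540 → met
3. condition 'performs piercings' does not hold → requirement n/a → met
4. premises liability coverage $825,000 < $875,000 → not met
5. condition 'serves clients under 18' holds; aftercare instruction sheet absent → not met
6. condition 'offers permanent makeup' holds; licensed body piercers 0 < 4 → not met
7. first-aid certification 1026 days ago vs limit 730 → not met
Not met: 5 of 7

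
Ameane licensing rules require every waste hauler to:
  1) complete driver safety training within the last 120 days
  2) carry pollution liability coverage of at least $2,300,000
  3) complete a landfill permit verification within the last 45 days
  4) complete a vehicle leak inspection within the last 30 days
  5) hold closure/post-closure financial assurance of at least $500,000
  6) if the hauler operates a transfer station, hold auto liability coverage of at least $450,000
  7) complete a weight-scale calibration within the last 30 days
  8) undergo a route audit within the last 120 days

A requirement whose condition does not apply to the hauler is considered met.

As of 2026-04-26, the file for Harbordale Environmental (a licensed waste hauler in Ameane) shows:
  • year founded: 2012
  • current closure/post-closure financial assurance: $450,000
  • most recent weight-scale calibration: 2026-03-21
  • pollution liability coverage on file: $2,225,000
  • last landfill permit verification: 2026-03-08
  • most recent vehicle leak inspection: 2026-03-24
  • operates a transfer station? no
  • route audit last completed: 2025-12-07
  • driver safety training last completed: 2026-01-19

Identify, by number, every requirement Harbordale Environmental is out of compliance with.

2, 3, 4, 5, 7, 8

1. driver safety training 97 days ago vs limit 120 → met
2. pollution liability coverage $2,225,000 < $2,300,000 → not met
3. landfill permit verification 49 days ago vs limit 45 → not met
4. vehicle leak inspection 33 days ago vs limit 30 → not met
5. closure/post-closure financial assurance $450,000 < $500,000 → not met
6. condition 'operates a transfer station' does not hold → requirement n/a → met
7. weight-scale calibration 36 days ago vs limit 30 → not met
8. route audit 140 days ago vs limit 120 → not met
Not met: 2, 3, 4, 5, 7, 8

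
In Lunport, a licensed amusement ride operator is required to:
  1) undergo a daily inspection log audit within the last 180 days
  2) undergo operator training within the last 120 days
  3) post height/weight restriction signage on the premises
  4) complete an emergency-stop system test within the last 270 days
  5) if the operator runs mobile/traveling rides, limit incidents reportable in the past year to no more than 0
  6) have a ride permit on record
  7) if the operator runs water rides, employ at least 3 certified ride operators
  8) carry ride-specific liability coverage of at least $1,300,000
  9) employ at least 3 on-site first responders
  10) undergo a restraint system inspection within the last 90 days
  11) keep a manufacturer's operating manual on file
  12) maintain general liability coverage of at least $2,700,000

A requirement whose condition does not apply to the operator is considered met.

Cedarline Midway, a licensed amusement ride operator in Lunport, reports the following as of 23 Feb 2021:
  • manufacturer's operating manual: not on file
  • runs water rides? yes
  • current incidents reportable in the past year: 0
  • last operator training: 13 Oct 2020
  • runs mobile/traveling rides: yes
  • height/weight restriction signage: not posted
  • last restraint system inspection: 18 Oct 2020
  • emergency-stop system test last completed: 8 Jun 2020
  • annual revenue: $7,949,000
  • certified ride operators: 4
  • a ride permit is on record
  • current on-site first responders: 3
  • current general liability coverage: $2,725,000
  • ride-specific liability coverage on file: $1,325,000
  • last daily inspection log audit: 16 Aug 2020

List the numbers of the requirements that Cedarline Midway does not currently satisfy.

1. daily inspection log audit 191 days ago vs limit 180 → not met
2. operator training 133 days ago vs limit 120 → not met
3. height/weight restriction signage absent → not met
4. emergency-stop system test 260 days ago vs limit 270 → met
5. condition 'runs mobile/traveling rides' holds; incidents reportable in the past year 0 ≤ 0 → met
6. ride permit present → met
7. condition 'runs water rides' holds; certified ride operators 4 ≥ 3 → met
8. ride-specific liability coverage $1,325,000 ≥ $1,300,000 → met
9. on-site first responders 3 ≥ 3 → met
10. restraint system inspection 128 days ago vs limit 90 → not met
11. manufacturer's operating manual absent → not met
12. general liability coverage $2,725,000 ≥ $2,700,000 → met
Not met: 1, 2, 3, 10, 11

1, 2, 3, 10, 11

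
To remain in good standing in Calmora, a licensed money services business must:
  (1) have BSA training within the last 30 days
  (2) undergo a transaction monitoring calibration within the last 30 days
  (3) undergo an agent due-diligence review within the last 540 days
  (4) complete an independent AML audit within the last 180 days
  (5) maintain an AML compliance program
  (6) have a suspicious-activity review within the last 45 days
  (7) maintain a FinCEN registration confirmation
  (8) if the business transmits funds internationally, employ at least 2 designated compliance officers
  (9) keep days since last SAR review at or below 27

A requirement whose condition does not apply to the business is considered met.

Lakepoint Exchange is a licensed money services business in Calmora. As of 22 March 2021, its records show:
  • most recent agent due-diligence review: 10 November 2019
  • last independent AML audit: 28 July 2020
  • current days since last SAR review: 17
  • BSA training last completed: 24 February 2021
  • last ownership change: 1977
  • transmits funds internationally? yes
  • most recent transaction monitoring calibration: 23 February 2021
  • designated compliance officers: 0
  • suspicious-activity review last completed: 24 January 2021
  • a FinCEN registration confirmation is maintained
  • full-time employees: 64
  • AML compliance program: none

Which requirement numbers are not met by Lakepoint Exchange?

4, 5, 6, 8

1. BSA training 26 days ago vs limit 30 → met
2. transaction monitoring calibration 27 days ago vs limit 30 → met
3. agent due-diligence review 498 days ago vs limit 540 → met
4. independent AML audit 237 days ago vs limit 180 → not met
5. AML compliance program absent → not met
6. suspicious-activity review 57 days ago vs limit 45 → not met
7. FinCEN registration confirmation present → met
8. condition 'transmits funds internationally' holds; designated compliance officers 0 < 2 → not met
9. days since last SAR review 17 ≤ 27 → met
Not met: 4, 5, 6, 8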